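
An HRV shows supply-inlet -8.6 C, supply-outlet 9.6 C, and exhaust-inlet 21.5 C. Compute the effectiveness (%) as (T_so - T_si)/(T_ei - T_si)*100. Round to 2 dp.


eff = (9.6-(-8.6))/(21.5-(-8.6))*100 = 60.47 %

60.47 %


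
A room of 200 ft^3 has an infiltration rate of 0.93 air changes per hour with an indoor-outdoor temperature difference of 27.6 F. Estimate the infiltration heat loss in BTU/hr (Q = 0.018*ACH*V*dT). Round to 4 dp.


Q = 0.018 * 0.93 * 200 * 27.6 = 92.4048 BTU/hr

92.4048 BTU/hr


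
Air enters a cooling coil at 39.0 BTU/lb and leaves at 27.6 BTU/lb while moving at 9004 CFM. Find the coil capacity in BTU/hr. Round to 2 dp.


Q = 4.5 * 9004 * (39.0 - 27.6) = 461905.20 BTU/hr

461905.20 BTU/hr


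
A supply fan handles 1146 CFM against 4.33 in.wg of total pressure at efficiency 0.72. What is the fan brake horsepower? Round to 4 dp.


BHP = 1146 * 4.33 / (6356 * 0.72) = 1.0843 hp

1.0843 hp


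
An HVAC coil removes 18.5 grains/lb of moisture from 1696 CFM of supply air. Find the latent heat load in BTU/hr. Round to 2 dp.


Q = 0.68 * 1696 * 18.5 = 21335.68 BTU/hr

21335.68 BTU/hr


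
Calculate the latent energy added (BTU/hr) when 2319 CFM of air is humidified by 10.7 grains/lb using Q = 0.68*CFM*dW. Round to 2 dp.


Q = 0.68 * 2319 * 10.7 = 16873.04 BTU/hr

16873.04 BTU/hr


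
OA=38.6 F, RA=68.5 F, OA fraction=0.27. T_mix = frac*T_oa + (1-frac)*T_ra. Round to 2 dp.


T_mix = 0.27*38.6 + 0.73*68.5 = 60.43 F

60.43 F


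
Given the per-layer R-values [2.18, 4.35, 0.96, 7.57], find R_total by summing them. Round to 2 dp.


R_total = 2.18 + 4.35 + 0.96 + 7.57 = 15.06

15.06


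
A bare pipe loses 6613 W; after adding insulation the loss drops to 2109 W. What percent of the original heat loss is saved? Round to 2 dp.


Savings = ((6613-2109)/6613)*100 = 68.11 %

68.11 %


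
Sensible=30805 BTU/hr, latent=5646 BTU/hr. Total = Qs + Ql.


Qt = 30805 + 5646 = 36451 BTU/hr

36451 BTU/hr


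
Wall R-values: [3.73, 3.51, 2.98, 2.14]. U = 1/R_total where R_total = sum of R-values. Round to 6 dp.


R_total = 3.73 + 3.51 + 2.98 + 2.14 = 12.36
U = 1/12.36 = 0.080906

0.080906


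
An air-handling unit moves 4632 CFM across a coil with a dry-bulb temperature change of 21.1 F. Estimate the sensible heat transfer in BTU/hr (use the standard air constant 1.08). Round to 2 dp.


Q = 1.08 * 4632 * 21.1 = 105554.02 BTU/hr

105554.02 BTU/hr


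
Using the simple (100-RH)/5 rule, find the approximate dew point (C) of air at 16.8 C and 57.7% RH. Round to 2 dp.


Td = 16.8 - (100-57.7)/5 = 8.34 C

8.34 C


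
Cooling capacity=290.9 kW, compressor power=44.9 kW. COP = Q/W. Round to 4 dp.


COP = 290.9 / 44.9 = 6.4788

6.4788


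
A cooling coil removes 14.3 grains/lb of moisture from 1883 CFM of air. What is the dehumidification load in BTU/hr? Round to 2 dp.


Q = 0.68 * 1883 * 14.3 = 18310.29 BTU/hr

18310.29 BTU/hr


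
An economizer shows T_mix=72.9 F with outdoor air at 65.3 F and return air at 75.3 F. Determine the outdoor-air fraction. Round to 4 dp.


frac = (72.9 - 75.3) / (65.3 - 75.3) = 0.2400

0.2400


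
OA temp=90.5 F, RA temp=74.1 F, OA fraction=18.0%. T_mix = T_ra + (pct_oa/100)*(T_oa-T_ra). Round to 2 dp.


T_mix = 74.1 + (18.0/100)*(90.5-74.1) = 77.05 F

77.05 F


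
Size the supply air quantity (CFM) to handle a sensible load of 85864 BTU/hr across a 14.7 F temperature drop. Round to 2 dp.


CFM = 85864 / (1.08 * 14.7) = 5408.42

5408.42 CFM


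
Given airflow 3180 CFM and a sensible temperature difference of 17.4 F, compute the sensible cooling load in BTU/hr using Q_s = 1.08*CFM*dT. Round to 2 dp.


Q = 1.08 * 3180 * 17.4 = 59758.56 BTU/hr

59758.56 BTU/hr


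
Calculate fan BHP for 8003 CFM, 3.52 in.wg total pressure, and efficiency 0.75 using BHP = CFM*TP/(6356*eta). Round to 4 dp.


BHP = 8003 * 3.52 / (6356 * 0.75) = 5.9095 hp

5.9095 hp


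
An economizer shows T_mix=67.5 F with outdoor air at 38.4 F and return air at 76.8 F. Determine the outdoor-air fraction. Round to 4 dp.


frac = (67.5 - 76.8) / (38.4 - 76.8) = 0.2422

0.2422


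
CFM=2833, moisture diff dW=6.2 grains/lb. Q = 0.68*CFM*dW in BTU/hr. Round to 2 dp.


Q = 0.68 * 2833 * 6.2 = 11943.93 BTU/hr

11943.93 BTU/hr


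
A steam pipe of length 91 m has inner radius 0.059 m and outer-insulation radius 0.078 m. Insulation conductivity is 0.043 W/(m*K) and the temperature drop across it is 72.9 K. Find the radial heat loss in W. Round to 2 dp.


Q = 2*pi*0.043*91*72.9/ln(0.078/0.059) = 6420.17 W

6420.17 W


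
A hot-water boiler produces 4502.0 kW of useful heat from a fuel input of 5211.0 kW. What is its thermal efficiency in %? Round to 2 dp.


eta = (4502.0/5211.0)*100 = 86.39 %

86.39 %


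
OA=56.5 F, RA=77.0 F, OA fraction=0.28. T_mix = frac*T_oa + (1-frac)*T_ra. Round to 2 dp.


T_mix = 0.28*56.5 + 0.72*77.0 = 71.26 F

71.26 F


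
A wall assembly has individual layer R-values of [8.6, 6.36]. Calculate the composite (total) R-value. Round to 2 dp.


R_total = 8.6 + 6.36 = 14.96

14.96


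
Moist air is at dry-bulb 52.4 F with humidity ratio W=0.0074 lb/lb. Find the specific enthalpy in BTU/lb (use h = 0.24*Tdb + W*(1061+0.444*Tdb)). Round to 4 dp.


h = 0.24*52.4 + 0.0074*(1061+0.444*52.4) = 20.5996 BTU/lb

20.5996 BTU/lb


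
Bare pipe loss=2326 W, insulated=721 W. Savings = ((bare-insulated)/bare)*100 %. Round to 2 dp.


Savings = ((2326-721)/2326)*100 = 69.00 %

69.00 %


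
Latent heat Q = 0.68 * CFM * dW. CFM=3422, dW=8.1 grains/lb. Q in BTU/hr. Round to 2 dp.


Q = 0.68 * 3422 * 8.1 = 18848.38 BTU/hr

18848.38 BTU/hr


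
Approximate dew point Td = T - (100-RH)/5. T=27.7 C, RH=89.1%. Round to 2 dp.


Td = 27.7 - (100-89.1)/5 = 25.52 C

25.52 C


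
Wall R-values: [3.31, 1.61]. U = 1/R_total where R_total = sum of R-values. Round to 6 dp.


R_total = 3.31 + 1.61 = 4.92
U = 1/4.92 = 0.203252

0.203252


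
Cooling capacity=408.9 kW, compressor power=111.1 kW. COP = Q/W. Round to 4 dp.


COP = 408.9 / 111.1 = 3.6805

3.6805


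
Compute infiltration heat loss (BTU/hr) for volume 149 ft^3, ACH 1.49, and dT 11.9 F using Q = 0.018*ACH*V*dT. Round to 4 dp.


Q = 0.018 * 1.49 * 149 * 11.9 = 47.5545 BTU/hr

47.5545 BTU/hr


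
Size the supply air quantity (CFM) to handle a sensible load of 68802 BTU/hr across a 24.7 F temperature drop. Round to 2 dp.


CFM = 68802 / (1.08 * 24.7) = 2579.17

2579.17 CFM


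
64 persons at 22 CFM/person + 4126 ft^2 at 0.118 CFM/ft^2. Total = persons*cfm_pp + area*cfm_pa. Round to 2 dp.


Total = 64*22 + 4126*0.118 = 1894.87 CFM

1894.87 CFM


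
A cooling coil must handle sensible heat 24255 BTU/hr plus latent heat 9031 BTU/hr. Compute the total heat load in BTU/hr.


Qt = 24255 + 9031 = 33286 BTU/hr

33286 BTU/hr


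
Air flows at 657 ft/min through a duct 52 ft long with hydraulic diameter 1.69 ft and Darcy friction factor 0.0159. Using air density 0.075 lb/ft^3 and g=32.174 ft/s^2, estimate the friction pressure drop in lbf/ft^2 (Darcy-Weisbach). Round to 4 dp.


v_fps = 657/60 = 10.95 ft/s
dp = 0.0159*(52/1.69)*0.075*10.95^2/(2*32.174) = 0.0684 lbf/ft^2

0.0684 lbf/ft^2


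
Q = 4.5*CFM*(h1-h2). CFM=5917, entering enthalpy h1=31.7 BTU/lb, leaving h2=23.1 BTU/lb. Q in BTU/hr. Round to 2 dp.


Q = 4.5 * 5917 * (31.7 - 23.1) = 228987.90 BTU/hr

228987.90 BTU/hr


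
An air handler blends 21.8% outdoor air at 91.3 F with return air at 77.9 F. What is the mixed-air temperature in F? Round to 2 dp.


T_mix = 77.9 + (21.8/100)*(91.3-77.9) = 80.82 F

80.82 F


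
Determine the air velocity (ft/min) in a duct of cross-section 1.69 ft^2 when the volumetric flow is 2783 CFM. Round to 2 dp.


V = 2783 / 1.69 = 1646.75 ft/min

1646.75 ft/min


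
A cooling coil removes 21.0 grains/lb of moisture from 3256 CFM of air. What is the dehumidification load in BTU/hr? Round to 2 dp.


Q = 0.68 * 3256 * 21.0 = 46495.68 BTU/hr

46495.68 BTU/hr


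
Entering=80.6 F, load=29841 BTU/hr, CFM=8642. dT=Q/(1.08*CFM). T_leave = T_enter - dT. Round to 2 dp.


dT = 29841/(1.08*8642) = 3.1972
T_leave = 80.6 - 3.1972 = 77.40 F

77.40 F


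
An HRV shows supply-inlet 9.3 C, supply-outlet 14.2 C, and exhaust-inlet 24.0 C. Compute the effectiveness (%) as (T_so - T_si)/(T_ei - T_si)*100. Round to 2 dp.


eff = (14.2-9.3)/(24.0-9.3)*100 = 33.33 %

33.33 %


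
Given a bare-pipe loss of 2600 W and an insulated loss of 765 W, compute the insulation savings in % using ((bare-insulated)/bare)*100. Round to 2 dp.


Savings = ((2600-765)/2600)*100 = 70.58 %

70.58 %


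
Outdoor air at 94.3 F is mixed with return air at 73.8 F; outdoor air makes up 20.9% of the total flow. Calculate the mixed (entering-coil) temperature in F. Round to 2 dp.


T_mix = 73.8 + (20.9/100)*(94.3-73.8) = 78.08 F

78.08 F


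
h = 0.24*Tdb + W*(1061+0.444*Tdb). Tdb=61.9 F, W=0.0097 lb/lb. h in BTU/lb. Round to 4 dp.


h = 0.24*61.9 + 0.0097*(1061+0.444*61.9) = 25.4143 BTU/lb

25.4143 BTU/lb


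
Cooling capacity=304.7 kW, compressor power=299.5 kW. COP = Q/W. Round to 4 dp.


COP = 304.7 / 299.5 = 1.0174

1.0174


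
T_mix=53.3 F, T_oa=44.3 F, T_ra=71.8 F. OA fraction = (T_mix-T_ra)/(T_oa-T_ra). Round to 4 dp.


frac = (53.3 - 71.8) / (44.3 - 71.8) = 0.6727

0.6727


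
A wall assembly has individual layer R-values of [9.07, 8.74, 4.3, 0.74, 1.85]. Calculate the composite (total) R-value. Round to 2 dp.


R_total = 9.07 + 8.74 + 4.3 + 0.74 + 1.85 = 24.70

24.70


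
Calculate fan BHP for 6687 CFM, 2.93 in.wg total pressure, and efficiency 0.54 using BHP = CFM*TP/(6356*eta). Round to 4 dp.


BHP = 6687 * 2.93 / (6356 * 0.54) = 5.7085 hp

5.7085 hp


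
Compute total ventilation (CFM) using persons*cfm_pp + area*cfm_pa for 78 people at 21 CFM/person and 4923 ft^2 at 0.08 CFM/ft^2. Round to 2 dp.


Total = 78*21 + 4923*0.08 = 2031.84 CFM

2031.84 CFM


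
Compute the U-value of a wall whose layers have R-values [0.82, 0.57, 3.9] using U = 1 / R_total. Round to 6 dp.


R_total = 0.82 + 0.57 + 3.9 = 5.29
U = 1/5.29 = 0.189036

0.189036


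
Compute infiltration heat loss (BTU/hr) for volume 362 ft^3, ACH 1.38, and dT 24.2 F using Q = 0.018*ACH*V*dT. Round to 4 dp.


Q = 0.018 * 1.38 * 362 * 24.2 = 217.6083 BTU/hr

217.6083 BTU/hr


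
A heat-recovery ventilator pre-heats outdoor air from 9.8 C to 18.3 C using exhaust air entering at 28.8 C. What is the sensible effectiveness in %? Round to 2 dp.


eff = (18.3-9.8)/(28.8-9.8)*100 = 44.74 %

44.74 %


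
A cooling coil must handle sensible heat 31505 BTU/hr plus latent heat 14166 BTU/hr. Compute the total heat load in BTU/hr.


Qt = 31505 + 14166 = 45671 BTU/hr

45671 BTU/hr


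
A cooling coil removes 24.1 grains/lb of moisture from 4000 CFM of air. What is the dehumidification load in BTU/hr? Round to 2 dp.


Q = 0.68 * 4000 * 24.1 = 65552.00 BTU/hr

65552.00 BTU/hr


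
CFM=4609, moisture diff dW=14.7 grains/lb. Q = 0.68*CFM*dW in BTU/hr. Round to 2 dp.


Q = 0.68 * 4609 * 14.7 = 46071.56 BTU/hr

46071.56 BTU/hr


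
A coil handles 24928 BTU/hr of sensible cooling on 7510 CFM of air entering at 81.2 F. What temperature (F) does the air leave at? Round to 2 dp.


dT = 24928/(1.08*7510) = 3.0734
T_leave = 81.2 - 3.0734 = 78.13 F

78.13 F


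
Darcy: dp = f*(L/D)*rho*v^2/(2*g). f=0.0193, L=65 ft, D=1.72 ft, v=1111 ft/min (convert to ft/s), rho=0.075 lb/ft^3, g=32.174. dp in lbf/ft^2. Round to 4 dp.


v_fps = 1111/60 = 18.5167 ft/s
dp = 0.0193*(65/1.72)*0.075*18.5167^2/(2*32.174) = 0.2915 lbf/ft^2

0.2915 lbf/ft^2


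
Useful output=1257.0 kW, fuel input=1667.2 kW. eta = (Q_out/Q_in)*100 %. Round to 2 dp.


eta = (1257.0/1667.2)*100 = 75.40 %

75.40 %


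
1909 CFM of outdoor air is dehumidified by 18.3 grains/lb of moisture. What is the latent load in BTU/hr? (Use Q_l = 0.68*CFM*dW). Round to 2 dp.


Q = 0.68 * 1909 * 18.3 = 23755.60 BTU/hr

23755.60 BTU/hr


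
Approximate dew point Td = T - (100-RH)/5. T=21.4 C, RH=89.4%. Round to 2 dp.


Td = 21.4 - (100-89.4)/5 = 19.28 C

19.28 C


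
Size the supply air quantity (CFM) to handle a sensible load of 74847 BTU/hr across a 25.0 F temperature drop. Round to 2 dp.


CFM = 74847 / (1.08 * 25.0) = 2772.11

2772.11 CFM


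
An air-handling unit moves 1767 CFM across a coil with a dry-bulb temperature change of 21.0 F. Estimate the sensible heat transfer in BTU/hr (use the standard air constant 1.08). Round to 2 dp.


Q = 1.08 * 1767 * 21.0 = 40075.56 BTU/hr

40075.56 BTU/hr


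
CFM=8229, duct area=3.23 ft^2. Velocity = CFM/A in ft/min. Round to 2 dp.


V = 8229 / 3.23 = 2547.68 ft/min

2547.68 ft/min


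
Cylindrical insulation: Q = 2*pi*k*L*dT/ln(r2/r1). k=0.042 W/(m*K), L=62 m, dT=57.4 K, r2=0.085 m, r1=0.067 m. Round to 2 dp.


Q = 2*pi*0.042*62*57.4/ln(0.085/0.067) = 3946.67 W

3946.67 W


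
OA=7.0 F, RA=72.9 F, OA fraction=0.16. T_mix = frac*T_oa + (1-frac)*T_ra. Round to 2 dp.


T_mix = 0.16*7.0 + 0.84*72.9 = 62.36 F

62.36 F


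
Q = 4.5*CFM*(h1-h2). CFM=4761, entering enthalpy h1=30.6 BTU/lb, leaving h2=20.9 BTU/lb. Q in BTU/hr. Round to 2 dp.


Q = 4.5 * 4761 * (30.6 - 20.9) = 207817.65 BTU/hr

207817.65 BTU/hr


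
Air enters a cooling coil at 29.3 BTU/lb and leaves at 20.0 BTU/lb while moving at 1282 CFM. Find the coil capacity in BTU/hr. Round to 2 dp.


Q = 4.5 * 1282 * (29.3 - 20.0) = 53651.70 BTU/hr

53651.70 BTU/hr


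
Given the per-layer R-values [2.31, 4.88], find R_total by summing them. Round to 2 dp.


R_total = 2.31 + 4.88 = 7.19

7.19


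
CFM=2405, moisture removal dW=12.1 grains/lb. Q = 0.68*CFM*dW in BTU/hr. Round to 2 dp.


Q = 0.68 * 2405 * 12.1 = 19788.34 BTU/hr

19788.34 BTU/hr


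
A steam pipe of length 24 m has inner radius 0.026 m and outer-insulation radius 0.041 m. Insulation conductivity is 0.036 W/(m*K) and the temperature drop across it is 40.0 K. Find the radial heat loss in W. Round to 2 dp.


Q = 2*pi*0.036*24*40.0/ln(0.041/0.026) = 476.75 W

476.75 W


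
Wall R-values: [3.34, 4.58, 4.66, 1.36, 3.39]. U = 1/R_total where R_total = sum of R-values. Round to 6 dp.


R_total = 3.34 + 4.58 + 4.66 + 1.36 + 3.39 = 17.33
U = 1/17.33 = 0.057703

0.057703


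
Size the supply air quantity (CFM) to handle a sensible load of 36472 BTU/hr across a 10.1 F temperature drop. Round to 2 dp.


CFM = 36472 / (1.08 * 10.1) = 3343.60

3343.60 CFM


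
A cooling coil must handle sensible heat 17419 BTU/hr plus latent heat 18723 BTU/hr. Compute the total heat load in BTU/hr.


Qt = 17419 + 18723 = 36142 BTU/hr

36142 BTU/hr


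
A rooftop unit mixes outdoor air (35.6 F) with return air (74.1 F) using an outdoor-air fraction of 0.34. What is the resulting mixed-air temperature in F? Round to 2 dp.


T_mix = 0.34*35.6 + 0.66*74.1 = 61.01 F

61.01 F


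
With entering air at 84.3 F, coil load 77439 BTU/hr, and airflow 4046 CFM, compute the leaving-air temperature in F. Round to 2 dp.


dT = 77439/(1.08*4046) = 17.7219
T_leave = 84.3 - 17.7219 = 66.58 F

66.58 F


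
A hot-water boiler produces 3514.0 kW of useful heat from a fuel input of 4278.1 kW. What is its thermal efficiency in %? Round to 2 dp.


eta = (3514.0/4278.1)*100 = 82.14 %

82.14 %


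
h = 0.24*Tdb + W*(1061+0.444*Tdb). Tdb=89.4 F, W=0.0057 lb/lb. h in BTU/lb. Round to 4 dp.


h = 0.24*89.4 + 0.0057*(1061+0.444*89.4) = 27.7300 BTU/lb

27.7300 BTU/lb


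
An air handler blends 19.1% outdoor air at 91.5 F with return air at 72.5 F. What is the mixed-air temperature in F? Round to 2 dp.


T_mix = 72.5 + (19.1/100)*(91.5-72.5) = 76.13 F

76.13 F


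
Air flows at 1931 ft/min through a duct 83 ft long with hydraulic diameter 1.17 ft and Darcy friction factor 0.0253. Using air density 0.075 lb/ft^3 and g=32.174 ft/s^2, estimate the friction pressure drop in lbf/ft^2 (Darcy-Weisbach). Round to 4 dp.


v_fps = 1931/60 = 32.1833 ft/s
dp = 0.0253*(83/1.17)*0.075*32.1833^2/(2*32.174) = 2.1667 lbf/ft^2

2.1667 lbf/ft^2


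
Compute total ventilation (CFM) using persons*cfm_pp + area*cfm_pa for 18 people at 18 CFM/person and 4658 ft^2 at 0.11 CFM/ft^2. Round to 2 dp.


Total = 18*18 + 4658*0.11 = 836.38 CFM

836.38 CFM


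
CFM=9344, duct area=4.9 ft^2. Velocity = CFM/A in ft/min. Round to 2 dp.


V = 9344 / 4.9 = 1906.94 ft/min

1906.94 ft/min


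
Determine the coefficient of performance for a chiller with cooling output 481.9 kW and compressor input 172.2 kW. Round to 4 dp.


COP = 481.9 / 172.2 = 2.7985

2.7985


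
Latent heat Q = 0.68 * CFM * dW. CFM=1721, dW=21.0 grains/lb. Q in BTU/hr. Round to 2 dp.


Q = 0.68 * 1721 * 21.0 = 24575.88 BTU/hr

24575.88 BTU/hr


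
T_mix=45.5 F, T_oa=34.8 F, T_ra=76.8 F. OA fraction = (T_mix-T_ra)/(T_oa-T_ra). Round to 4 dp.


frac = (45.5 - 76.8) / (34.8 - 76.8) = 0.7452

0.7452


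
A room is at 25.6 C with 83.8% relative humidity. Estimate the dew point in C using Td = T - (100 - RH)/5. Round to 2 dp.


Td = 25.6 - (100-83.8)/5 = 22.36 C

22.36 C


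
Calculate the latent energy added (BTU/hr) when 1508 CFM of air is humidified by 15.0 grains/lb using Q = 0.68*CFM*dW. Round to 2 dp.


Q = 0.68 * 1508 * 15.0 = 15381.60 BTU/hr

15381.60 BTU/hr


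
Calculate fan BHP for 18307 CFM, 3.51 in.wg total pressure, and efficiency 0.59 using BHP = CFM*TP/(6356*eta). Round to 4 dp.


BHP = 18307 * 3.51 / (6356 * 0.59) = 17.1352 hp

17.1352 hp


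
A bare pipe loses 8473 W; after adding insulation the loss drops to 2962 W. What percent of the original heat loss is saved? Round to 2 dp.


Savings = ((8473-2962)/8473)*100 = 65.04 %

65.04 %


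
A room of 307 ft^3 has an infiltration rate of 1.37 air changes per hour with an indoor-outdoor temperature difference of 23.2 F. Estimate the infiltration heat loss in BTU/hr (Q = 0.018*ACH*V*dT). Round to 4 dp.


Q = 0.018 * 1.37 * 307 * 23.2 = 175.6384 BTU/hr

175.6384 BTU/hr


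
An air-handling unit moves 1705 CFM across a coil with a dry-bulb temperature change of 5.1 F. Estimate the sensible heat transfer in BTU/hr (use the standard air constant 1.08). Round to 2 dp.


Q = 1.08 * 1705 * 5.1 = 9391.14 BTU/hr

9391.14 BTU/hr


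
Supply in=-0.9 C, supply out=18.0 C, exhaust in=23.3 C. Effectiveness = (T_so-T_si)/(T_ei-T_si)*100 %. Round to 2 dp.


eff = (18.0-(-0.9))/(23.3-(-0.9))*100 = 78.10 %

78.10 %


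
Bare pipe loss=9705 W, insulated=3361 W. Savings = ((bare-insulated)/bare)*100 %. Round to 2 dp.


Savings = ((9705-3361)/9705)*100 = 65.37 %

65.37 %


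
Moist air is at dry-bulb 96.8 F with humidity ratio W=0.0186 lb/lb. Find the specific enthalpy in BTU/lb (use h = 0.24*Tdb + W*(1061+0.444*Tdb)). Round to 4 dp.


h = 0.24*96.8 + 0.0186*(1061+0.444*96.8) = 43.7660 BTU/lb

43.7660 BTU/lb


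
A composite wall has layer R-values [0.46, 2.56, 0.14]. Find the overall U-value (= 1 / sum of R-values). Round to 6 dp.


R_total = 0.46 + 2.56 + 0.14 = 3.16
U = 1/3.16 = 0.316456

0.316456


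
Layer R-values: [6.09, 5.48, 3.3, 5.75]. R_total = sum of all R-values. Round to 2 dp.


R_total = 6.09 + 5.48 + 3.3 + 5.75 = 20.62

20.62


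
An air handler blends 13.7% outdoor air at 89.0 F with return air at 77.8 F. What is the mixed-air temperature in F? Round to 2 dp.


T_mix = 77.8 + (13.7/100)*(89.0-77.8) = 79.33 F

79.33 F


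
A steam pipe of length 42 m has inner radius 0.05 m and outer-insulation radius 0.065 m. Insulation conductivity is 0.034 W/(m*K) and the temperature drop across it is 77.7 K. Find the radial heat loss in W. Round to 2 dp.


Q = 2*pi*0.034*42*77.7/ln(0.065/0.05) = 2657.20 W

2657.20 W


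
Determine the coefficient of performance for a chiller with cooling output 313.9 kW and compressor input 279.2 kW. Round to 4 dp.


COP = 313.9 / 279.2 = 1.1243

1.1243


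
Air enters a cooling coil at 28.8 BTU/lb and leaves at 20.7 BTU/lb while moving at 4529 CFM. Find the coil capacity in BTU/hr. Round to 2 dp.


Q = 4.5 * 4529 * (28.8 - 20.7) = 165082.05 BTU/hr

165082.05 BTU/hr


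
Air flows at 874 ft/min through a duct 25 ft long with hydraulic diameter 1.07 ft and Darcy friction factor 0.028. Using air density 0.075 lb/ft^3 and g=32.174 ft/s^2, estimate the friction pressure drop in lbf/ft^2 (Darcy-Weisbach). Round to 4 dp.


v_fps = 874/60 = 14.5667 ft/s
dp = 0.028*(25/1.07)*0.075*14.5667^2/(2*32.174) = 0.1618 lbf/ft^2

0.1618 lbf/ft^2


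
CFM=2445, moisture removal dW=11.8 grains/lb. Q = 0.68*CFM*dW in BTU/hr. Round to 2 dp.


Q = 0.68 * 2445 * 11.8 = 19618.68 BTU/hr

19618.68 BTU/hr


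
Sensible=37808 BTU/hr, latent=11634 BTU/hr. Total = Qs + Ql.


Qt = 37808 + 11634 = 49442 BTU/hr

49442 BTU/hr


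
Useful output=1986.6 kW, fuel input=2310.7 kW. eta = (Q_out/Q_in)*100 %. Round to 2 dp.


eta = (1986.6/2310.7)*100 = 85.97 %

85.97 %


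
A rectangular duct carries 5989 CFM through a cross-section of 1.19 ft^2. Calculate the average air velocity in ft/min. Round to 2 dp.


V = 5989 / 1.19 = 5032.77 ft/min

5032.77 ft/min


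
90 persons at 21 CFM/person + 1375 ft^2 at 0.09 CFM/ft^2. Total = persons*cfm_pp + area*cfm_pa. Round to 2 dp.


Total = 90*21 + 1375*0.09 = 2013.75 CFM

2013.75 CFM


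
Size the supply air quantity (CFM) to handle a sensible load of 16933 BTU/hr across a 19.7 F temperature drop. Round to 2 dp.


CFM = 16933 / (1.08 * 19.7) = 795.87

795.87 CFM


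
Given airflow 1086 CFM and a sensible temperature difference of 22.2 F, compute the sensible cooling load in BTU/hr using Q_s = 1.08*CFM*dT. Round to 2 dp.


Q = 1.08 * 1086 * 22.2 = 26037.94 BTU/hr

26037.94 BTU/hr


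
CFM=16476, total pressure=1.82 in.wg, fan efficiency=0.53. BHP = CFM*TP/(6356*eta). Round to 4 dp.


BHP = 16476 * 1.82 / (6356 * 0.53) = 8.9015 hp

8.9015 hp


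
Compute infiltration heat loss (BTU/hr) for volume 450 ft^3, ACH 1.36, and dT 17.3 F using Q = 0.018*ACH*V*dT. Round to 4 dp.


Q = 0.018 * 1.36 * 450 * 17.3 = 190.5768 BTU/hr

190.5768 BTU/hr


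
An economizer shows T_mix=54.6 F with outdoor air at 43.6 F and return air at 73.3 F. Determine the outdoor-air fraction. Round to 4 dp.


frac = (54.6 - 73.3) / (43.6 - 73.3) = 0.6296

0.6296


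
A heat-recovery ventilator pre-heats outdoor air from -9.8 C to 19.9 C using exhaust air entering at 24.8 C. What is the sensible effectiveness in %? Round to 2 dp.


eff = (19.9-(-9.8))/(24.8-(-9.8))*100 = 85.84 %

85.84 %


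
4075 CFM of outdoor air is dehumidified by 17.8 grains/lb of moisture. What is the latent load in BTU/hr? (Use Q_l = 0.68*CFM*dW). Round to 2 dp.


Q = 0.68 * 4075 * 17.8 = 49323.80 BTU/hr

49323.80 BTU/hr


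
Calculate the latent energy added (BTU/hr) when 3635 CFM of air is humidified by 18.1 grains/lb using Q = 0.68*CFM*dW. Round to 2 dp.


Q = 0.68 * 3635 * 18.1 = 44739.58 BTU/hr

44739.58 BTU/hr


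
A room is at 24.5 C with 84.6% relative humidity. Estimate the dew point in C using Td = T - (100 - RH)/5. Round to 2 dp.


Td = 24.5 - (100-84.6)/5 = 21.42 C

21.42 C


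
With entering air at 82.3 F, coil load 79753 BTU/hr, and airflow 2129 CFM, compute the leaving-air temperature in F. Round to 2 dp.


dT = 79753/(1.08*2129) = 34.6855
T_leave = 82.3 - 34.6855 = 47.61 F

47.61 F


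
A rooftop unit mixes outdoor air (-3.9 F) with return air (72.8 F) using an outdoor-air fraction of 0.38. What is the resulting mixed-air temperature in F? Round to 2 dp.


T_mix = 0.38*(-3.9) + 0.62*72.8 = 43.65 F

43.65 F


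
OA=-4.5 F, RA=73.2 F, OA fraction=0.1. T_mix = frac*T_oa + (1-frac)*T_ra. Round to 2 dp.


T_mix = 0.1*(-4.5) + 0.9*73.2 = 65.43 F

65.43 F


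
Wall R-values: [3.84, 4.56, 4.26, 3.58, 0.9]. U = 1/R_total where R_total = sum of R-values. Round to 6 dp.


R_total = 3.84 + 4.56 + 4.26 + 3.58 + 0.9 = 17.14
U = 1/17.14 = 0.058343

0.058343


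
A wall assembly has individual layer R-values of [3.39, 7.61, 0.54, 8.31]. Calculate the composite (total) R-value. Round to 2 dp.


R_total = 3.39 + 7.61 + 0.54 + 8.31 = 19.85

19.85


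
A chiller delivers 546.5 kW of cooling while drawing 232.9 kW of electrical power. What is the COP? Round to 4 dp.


COP = 546.5 / 232.9 = 2.3465

2.3465


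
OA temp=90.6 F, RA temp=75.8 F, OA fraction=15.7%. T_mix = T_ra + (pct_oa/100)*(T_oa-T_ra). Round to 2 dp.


T_mix = 75.8 + (15.7/100)*(90.6-75.8) = 78.12 F

78.12 F


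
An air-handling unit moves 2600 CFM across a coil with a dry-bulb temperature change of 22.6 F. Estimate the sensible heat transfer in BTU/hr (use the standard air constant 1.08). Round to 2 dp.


Q = 1.08 * 2600 * 22.6 = 63460.80 BTU/hr

63460.80 BTU/hr


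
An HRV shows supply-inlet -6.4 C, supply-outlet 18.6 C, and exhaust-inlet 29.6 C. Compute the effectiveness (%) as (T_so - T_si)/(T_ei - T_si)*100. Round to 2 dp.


eff = (18.6-(-6.4))/(29.6-(-6.4))*100 = 69.44 %

69.44 %


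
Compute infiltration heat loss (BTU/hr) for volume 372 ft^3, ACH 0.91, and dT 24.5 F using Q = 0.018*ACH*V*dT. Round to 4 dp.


Q = 0.018 * 0.91 * 372 * 24.5 = 149.2873 BTU/hr

149.2873 BTU/hr


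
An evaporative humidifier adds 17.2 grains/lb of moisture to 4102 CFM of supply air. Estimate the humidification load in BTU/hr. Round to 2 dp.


Q = 0.68 * 4102 * 17.2 = 47976.99 BTU/hr

47976.99 BTU/hr


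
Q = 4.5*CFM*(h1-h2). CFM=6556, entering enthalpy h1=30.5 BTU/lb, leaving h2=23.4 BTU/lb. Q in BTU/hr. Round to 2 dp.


Q = 4.5 * 6556 * (30.5 - 23.4) = 209464.20 BTU/hr

209464.20 BTU/hr


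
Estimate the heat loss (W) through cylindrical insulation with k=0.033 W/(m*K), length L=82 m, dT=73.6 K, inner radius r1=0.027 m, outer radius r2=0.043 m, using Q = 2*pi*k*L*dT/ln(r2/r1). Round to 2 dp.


Q = 2*pi*0.033*82*73.6/ln(0.043/0.027) = 2689.02 W

2689.02 W


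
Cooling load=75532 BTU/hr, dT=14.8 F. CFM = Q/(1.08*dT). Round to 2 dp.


CFM = 75532 / (1.08 * 14.8) = 4725.48

4725.48 CFM


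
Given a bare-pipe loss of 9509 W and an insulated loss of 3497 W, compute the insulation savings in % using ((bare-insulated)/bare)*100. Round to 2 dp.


Savings = ((9509-3497)/9509)*100 = 63.22 %

63.22 %


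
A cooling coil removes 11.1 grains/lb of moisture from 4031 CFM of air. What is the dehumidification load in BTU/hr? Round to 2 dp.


Q = 0.68 * 4031 * 11.1 = 30425.99 BTU/hr

30425.99 BTU/hr


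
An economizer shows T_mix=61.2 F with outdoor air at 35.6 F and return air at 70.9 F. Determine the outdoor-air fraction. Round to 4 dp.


frac = (61.2 - 70.9) / (35.6 - 70.9) = 0.2748

0.2748


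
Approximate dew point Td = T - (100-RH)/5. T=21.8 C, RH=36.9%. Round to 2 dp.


Td = 21.8 - (100-36.9)/5 = 9.18 C

9.18 C


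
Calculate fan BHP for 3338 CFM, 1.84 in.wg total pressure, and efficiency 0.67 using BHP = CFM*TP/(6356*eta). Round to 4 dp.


BHP = 3338 * 1.84 / (6356 * 0.67) = 1.4423 hp

1.4423 hp


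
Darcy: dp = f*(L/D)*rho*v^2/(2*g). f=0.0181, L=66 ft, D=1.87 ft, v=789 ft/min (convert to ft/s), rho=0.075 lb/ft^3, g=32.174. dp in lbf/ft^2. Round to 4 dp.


v_fps = 789/60 = 13.15 ft/s
dp = 0.0181*(66/1.87)*0.075*13.15^2/(2*32.174) = 0.1288 lbf/ft^2

0.1288 lbf/ft^2


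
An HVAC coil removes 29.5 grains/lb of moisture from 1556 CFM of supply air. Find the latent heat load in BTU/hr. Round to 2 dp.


Q = 0.68 * 1556 * 29.5 = 31213.36 BTU/hr

31213.36 BTU/hr


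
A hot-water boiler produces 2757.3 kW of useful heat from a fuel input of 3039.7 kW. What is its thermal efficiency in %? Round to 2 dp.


eta = (2757.3/3039.7)*100 = 90.71 %

90.71 %


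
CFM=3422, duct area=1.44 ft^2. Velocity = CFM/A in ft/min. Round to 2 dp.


V = 3422 / 1.44 = 2376.39 ft/min

2376.39 ft/min


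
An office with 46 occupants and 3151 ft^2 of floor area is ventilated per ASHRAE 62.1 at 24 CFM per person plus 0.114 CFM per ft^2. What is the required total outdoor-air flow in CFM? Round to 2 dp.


Total = 46*24 + 3151*0.114 = 1463.21 CFM

1463.21 CFM


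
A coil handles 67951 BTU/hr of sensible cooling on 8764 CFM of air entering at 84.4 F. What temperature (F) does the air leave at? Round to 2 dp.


dT = 67951/(1.08*8764) = 7.1791
T_leave = 84.4 - 7.1791 = 77.22 F

77.22 F


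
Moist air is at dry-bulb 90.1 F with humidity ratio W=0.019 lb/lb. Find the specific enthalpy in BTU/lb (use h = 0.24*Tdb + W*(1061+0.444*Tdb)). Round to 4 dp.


h = 0.24*90.1 + 0.019*(1061+0.444*90.1) = 42.5431 BTU/lb

42.5431 BTU/lb


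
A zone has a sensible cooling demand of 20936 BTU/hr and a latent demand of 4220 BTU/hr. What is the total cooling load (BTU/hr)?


Qt = 20936 + 4220 = 25156 BTU/hr

25156 BTU/hr


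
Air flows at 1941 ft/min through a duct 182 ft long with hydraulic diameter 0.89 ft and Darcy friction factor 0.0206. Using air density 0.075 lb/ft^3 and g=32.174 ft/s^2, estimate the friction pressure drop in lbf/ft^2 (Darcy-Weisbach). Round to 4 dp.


v_fps = 1941/60 = 32.35 ft/s
dp = 0.0206*(182/0.89)*0.075*32.35^2/(2*32.174) = 5.1383 lbf/ft^2

5.1383 lbf/ft^2


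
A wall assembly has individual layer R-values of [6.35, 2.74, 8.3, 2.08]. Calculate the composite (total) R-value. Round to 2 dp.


R_total = 6.35 + 2.74 + 8.3 + 2.08 = 19.47

19.47


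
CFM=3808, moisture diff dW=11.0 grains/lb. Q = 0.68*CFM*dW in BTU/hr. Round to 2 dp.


Q = 0.68 * 3808 * 11.0 = 28483.84 BTU/hr

28483.84 BTU/hr


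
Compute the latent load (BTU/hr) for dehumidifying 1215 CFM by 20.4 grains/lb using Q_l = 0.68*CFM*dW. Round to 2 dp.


Q = 0.68 * 1215 * 20.4 = 16854.48 BTU/hr

16854.48 BTU/hr


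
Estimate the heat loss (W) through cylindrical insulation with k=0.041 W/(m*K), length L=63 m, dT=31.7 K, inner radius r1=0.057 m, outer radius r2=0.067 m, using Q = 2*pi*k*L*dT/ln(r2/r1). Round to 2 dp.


Q = 2*pi*0.041*63*31.7/ln(0.067/0.057) = 3182.81 W

3182.81 W


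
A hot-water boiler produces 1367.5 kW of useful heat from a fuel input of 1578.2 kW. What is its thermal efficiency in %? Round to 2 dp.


eta = (1367.5/1578.2)*100 = 86.65 %

86.65 %


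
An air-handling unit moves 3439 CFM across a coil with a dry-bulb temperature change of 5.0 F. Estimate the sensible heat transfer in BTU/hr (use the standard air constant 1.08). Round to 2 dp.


Q = 1.08 * 3439 * 5.0 = 18570.60 BTU/hr

18570.60 BTU/hr


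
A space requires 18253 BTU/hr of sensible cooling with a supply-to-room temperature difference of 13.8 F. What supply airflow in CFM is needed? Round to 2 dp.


CFM = 18253 / (1.08 * 13.8) = 1224.70

1224.70 CFM


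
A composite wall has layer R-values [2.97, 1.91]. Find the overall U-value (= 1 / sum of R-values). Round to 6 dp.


R_total = 2.97 + 1.91 = 4.88
U = 1/4.88 = 0.204918

0.204918


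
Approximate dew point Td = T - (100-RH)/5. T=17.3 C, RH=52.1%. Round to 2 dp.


Td = 17.3 - (100-52.1)/5 = 7.72 C

7.72 C


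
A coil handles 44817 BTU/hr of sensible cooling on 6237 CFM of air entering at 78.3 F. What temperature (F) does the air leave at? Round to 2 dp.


dT = 44817/(1.08*6237) = 6.6534
T_leave = 78.3 - 6.6534 = 71.65 F

71.65 F


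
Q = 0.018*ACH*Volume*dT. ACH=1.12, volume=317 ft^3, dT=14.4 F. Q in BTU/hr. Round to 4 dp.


Q = 0.018 * 1.12 * 317 * 14.4 = 92.0264 BTU/hr

92.0264 BTU/hr


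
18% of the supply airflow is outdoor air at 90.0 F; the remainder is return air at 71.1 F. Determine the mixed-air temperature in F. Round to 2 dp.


T_mix = 0.18*90.0 + 0.82*71.1 = 74.50 F

74.50 F


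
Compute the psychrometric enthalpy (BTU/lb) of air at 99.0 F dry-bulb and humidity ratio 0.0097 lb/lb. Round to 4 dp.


h = 0.24*99.0 + 0.0097*(1061+0.444*99.0) = 34.4781 BTU/lb

34.4781 BTU/lb


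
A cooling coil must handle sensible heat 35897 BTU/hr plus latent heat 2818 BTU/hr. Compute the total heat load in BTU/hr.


Qt = 35897 + 2818 = 38715 BTU/hr

38715 BTU/hr


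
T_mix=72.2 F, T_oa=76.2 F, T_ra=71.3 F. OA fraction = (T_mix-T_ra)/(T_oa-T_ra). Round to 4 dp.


frac = (72.2 - 71.3) / (76.2 - 71.3) = 0.1837

0.1837


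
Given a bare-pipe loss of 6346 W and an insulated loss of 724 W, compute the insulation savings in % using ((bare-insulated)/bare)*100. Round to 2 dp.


Savings = ((6346-724)/6346)*100 = 88.59 %

88.59 %


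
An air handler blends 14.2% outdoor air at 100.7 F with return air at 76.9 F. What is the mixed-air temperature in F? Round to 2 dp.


T_mix = 76.9 + (14.2/100)*(100.7-76.9) = 80.28 F

80.28 F


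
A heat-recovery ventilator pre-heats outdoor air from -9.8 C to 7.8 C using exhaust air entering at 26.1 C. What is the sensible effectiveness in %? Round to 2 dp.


eff = (7.8-(-9.8))/(26.1-(-9.8))*100 = 49.03 %

49.03 %


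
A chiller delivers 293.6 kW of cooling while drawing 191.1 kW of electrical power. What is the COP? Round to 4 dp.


COP = 293.6 / 191.1 = 1.5364

1.5364


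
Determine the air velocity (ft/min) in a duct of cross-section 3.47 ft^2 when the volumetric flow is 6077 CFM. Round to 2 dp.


V = 6077 / 3.47 = 1751.30 ft/min

1751.30 ft/min


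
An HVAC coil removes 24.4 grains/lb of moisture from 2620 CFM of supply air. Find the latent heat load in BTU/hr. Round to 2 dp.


Q = 0.68 * 2620 * 24.4 = 43471.04 BTU/hr

43471.04 BTU/hr


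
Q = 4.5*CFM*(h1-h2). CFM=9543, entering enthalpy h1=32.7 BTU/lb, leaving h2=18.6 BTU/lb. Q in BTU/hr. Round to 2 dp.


Q = 4.5 * 9543 * (32.7 - 18.6) = 605503.35 BTU/hr

605503.35 BTU/hr


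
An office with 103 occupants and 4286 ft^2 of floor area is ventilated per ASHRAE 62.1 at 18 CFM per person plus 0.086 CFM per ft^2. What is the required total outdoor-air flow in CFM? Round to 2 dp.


Total = 103*18 + 4286*0.086 = 2222.60 CFM

2222.60 CFM


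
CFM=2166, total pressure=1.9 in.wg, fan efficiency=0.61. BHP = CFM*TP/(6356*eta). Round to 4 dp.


BHP = 2166 * 1.9 / (6356 * 0.61) = 1.0614 hp

1.0614 hp


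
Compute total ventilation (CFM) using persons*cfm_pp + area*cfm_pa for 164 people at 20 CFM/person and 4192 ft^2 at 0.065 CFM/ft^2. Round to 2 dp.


Total = 164*20 + 4192*0.065 = 3552.48 CFM

3552.48 CFM


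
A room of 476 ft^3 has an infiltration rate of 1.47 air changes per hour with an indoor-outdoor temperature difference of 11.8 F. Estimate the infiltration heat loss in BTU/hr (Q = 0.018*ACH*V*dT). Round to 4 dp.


Q = 0.018 * 1.47 * 476 * 11.8 = 148.6205 BTU/hr

148.6205 BTU/hr


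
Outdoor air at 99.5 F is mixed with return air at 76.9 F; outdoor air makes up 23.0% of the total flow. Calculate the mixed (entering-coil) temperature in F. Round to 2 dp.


T_mix = 76.9 + (23.0/100)*(99.5-76.9) = 82.10 F

82.10 F


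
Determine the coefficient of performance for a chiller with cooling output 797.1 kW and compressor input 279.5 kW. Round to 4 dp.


COP = 797.1 / 279.5 = 2.8519

2.8519


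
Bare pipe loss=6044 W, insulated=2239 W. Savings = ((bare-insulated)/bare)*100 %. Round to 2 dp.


Savings = ((6044-2239)/6044)*100 = 62.95 %

62.95 %


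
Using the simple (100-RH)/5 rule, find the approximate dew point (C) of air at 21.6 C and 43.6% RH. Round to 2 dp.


Td = 21.6 - (100-43.6)/5 = 10.32 C

10.32 C


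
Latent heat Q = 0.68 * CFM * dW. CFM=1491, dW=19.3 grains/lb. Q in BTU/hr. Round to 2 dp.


Q = 0.68 * 1491 * 19.3 = 19567.88 BTU/hr

19567.88 BTU/hr


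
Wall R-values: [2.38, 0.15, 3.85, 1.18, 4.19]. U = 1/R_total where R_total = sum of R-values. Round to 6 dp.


R_total = 2.38 + 0.15 + 3.85 + 1.18 + 4.19 = 11.75
U = 1/11.75 = 0.085106

0.085106


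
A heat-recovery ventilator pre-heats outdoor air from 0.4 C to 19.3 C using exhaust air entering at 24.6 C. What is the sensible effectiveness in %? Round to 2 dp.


eff = (19.3-0.4)/(24.6-0.4)*100 = 78.10 %

78.10 %


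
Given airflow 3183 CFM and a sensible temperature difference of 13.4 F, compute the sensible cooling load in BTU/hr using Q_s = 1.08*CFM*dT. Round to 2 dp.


Q = 1.08 * 3183 * 13.4 = 46064.38 BTU/hr

46064.38 BTU/hr


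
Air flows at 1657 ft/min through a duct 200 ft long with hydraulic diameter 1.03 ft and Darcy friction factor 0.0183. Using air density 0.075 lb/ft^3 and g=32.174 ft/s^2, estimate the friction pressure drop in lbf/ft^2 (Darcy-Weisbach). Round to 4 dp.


v_fps = 1657/60 = 27.6167 ft/s
dp = 0.0183*(200/1.03)*0.075*27.6167^2/(2*32.174) = 3.1587 lbf/ft^2

3.1587 lbf/ft^2


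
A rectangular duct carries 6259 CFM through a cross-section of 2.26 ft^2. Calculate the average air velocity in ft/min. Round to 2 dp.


V = 6259 / 2.26 = 2769.47 ft/min

2769.47 ft/min


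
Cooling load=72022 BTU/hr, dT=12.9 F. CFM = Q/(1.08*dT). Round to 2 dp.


CFM = 72022 / (1.08 * 12.9) = 5169.54

5169.54 CFM


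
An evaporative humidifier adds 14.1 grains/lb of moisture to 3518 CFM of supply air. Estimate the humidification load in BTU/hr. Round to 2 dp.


Q = 0.68 * 3518 * 14.1 = 33730.58 BTU/hr

33730.58 BTU/hr


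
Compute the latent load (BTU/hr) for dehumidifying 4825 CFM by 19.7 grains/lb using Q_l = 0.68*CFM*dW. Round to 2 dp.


Q = 0.68 * 4825 * 19.7 = 64635.70 BTU/hr

64635.70 BTU/hr


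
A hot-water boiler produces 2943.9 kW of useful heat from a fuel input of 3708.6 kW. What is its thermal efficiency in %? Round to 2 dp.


eta = (2943.9/3708.6)*100 = 79.38 %

79.38 %


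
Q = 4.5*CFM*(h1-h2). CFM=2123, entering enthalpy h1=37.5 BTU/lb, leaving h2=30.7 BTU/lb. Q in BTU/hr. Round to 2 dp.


Q = 4.5 * 2123 * (37.5 - 30.7) = 64963.80 BTU/hr

64963.80 BTU/hr


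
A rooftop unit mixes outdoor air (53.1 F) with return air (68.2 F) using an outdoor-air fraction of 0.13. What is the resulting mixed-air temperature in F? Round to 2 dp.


T_mix = 0.13*53.1 + 0.87*68.2 = 66.24 F

66.24 F


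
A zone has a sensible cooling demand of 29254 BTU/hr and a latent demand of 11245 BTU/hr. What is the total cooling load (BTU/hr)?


Qt = 29254 + 11245 = 40499 BTU/hr

40499 BTU/hr


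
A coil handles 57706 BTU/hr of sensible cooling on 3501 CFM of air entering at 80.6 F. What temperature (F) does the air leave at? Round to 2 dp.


dT = 57706/(1.08*3501) = 15.2618
T_leave = 80.6 - 15.2618 = 65.34 F

65.34 F


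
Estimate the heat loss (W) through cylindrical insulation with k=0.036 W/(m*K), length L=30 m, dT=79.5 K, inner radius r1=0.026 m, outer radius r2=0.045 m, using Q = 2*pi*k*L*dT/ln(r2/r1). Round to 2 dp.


Q = 2*pi*0.036*30*79.5/ln(0.045/0.026) = 983.43 W

983.43 W


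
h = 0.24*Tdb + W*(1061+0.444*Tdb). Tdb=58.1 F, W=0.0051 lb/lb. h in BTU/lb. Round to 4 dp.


h = 0.24*58.1 + 0.0051*(1061+0.444*58.1) = 19.4867 BTU/lb

19.4867 BTU/lb


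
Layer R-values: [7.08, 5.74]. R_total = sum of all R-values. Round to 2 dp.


R_total = 7.08 + 5.74 = 12.82

12.82


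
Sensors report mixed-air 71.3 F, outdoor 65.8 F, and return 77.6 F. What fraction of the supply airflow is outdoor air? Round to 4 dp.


frac = (71.3 - 77.6) / (65.8 - 77.6) = 0.5339

0.5339


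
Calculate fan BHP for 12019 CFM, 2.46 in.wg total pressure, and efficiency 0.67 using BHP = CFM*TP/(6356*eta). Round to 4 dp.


BHP = 12019 * 2.46 / (6356 * 0.67) = 6.9430 hp

6.9430 hp


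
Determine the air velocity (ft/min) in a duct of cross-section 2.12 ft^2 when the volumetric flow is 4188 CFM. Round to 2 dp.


V = 4188 / 2.12 = 1975.47 ft/min

1975.47 ft/min


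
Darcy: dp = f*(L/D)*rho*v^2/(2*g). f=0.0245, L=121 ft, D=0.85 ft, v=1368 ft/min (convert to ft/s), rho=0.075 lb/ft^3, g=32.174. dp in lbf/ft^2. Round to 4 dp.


v_fps = 1368/60 = 22.8 ft/s
dp = 0.0245*(121/0.85)*0.075*22.8^2/(2*32.174) = 2.1131 lbf/ft^2

2.1131 lbf/ft^2
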